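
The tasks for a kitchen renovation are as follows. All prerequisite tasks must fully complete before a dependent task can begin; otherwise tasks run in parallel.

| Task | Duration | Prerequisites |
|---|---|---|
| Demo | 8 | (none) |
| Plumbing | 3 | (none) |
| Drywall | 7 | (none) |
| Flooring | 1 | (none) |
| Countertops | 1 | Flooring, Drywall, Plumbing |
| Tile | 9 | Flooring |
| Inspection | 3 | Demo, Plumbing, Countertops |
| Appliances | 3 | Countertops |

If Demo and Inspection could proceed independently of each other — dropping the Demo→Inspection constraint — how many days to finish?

11

Before: longest chain Demo→Inspection = 8+3 = 11, finish 11.
Dropping Demo→Inspection doesn't change Inspection's earliest start (8); another predecessor still binds.
After: Drywall→Countertops→Inspection = 7+1+3 = 11 → 11 days.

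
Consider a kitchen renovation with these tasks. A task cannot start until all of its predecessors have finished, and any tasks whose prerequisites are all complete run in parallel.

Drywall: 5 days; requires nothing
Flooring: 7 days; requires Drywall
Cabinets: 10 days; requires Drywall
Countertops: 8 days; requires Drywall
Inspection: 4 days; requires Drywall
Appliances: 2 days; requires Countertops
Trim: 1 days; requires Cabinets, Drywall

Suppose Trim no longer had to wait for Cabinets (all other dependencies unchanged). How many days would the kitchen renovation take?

15

Original critical path: Drywall→Cabinets→Trim = 5+10+1 = 16 ⇒ 16 days.
Without Cabinets→Trim, Trim's earliest start moves from 15 to 5.
After: Drywall→Cabinets = 5+10 = 15 → 15 days.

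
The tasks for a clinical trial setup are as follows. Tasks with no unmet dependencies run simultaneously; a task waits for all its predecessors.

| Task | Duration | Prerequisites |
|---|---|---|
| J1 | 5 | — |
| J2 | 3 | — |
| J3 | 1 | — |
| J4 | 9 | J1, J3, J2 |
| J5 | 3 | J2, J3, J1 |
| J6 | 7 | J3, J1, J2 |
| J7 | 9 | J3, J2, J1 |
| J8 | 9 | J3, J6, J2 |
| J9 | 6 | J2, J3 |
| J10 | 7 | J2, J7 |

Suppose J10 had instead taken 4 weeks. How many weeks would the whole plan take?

The binding path is J1→J7→J10 = 5+9+7 = 21; finish at 21 weeks.
J10 lies on that path, so at 4 weeks the path becomes 18 weeks.
New critical path: J1→J6→J8 = 5+7+9 = 21 ⇒ 21 weeks.

21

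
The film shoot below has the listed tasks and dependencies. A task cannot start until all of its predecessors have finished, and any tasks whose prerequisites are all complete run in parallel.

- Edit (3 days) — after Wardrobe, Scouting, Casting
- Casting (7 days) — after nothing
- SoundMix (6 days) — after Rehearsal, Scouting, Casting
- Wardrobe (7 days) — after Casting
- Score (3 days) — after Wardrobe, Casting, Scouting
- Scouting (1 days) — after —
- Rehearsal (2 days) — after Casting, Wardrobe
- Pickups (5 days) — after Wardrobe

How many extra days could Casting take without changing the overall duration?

0

The longest chain is Casting→Wardrobe→Rehearsal→SoundMix = 7+7+2+6 = 22; overall finish 22 days.
The longest chain containing Casting totals 22 days.
Slack of Casting = 0 − 0 = 0 days.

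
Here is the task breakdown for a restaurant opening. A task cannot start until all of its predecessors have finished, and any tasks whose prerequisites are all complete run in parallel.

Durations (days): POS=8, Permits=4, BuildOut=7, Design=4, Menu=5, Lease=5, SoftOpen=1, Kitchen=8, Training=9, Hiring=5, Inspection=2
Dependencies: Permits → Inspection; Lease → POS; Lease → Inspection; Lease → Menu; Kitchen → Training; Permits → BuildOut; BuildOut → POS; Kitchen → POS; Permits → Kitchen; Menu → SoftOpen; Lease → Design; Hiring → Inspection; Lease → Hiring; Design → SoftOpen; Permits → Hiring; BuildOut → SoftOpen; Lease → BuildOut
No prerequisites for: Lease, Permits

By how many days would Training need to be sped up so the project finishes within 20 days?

Current finish: 21 days; target: 20.
Training is on every critical path, so each day cut from Training cuts the finish by one (this holds down to a finish of 20).
Need 21 − 20 = 1 day off Training → Training becomes 8 days, finish becomes 20.

1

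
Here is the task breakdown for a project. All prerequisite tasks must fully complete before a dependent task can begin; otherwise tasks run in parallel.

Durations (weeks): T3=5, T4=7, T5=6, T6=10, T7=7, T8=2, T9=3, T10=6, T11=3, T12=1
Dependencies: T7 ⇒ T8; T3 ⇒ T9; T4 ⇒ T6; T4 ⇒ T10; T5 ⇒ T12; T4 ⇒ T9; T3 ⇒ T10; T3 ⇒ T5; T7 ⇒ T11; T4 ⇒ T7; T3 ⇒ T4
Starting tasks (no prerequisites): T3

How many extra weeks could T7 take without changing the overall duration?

0

T3→T4→T6 = 5+7+10 = 22 sets the makespan at 22 weeks.
The longest chain containing T7 totals 22 weeks.
Float = 22 − 22 = 0.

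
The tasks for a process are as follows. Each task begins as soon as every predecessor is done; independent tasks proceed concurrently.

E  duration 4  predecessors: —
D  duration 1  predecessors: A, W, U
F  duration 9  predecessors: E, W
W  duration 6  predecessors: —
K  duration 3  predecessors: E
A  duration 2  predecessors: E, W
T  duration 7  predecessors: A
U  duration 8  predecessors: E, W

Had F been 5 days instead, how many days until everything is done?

15

Critical path before the change: W→F = 6+9 = 15 giving 15 days.
Since F is critical, the -4 change carries straight to that chain (now 11 days).
The binding chain switches to W→A→T = 6+2+7 = 15; finish 15 days.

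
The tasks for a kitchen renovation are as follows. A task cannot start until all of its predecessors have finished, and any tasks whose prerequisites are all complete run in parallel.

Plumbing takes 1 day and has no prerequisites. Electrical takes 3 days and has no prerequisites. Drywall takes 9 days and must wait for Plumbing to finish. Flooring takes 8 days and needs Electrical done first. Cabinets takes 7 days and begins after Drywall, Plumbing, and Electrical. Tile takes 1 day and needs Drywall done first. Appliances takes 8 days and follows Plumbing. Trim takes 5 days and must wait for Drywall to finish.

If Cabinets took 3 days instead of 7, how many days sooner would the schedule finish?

2

The binding path is Plumbing→Drywall→Cabinets = 1+9+7 = 17; finish at 17 days.
Cabinets lies on that path, so at 3 days the path becomes 13 days.
Now Plumbing→Drywall→Trim = 1+9+5 = 15 is longest, so the finish becomes 15 days.
Change in finish: 15 − 17 = -2 days.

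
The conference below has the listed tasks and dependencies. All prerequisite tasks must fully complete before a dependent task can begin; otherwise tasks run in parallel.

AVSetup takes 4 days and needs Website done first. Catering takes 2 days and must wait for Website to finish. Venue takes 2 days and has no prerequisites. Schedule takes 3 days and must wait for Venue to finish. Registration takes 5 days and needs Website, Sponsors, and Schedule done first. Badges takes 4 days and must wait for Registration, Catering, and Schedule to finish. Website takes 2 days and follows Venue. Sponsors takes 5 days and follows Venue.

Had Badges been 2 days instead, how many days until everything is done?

Critical path before the change: Venue→Sponsors→Registration→Badges = 2+5+5+4 = 16 giving 16 days.
Badges is on the critical path; changing it to 2 makes that path 14 days.
No other chain overtakes it, so the finish is 14 days.

14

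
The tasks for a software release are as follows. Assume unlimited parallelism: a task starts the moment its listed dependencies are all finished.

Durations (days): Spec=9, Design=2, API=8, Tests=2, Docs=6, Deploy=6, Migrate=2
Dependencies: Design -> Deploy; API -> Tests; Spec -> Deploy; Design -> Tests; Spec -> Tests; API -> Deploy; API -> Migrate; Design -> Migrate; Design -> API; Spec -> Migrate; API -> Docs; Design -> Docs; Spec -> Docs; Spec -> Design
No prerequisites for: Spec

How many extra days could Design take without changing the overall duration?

The longest chain is Spec→Design→API→Docs = 9+2+8+6 = 25; overall finish 25 days.
Design finishes as early as 11 and must finish by 11.
Float = 25 − 25 = 0.

0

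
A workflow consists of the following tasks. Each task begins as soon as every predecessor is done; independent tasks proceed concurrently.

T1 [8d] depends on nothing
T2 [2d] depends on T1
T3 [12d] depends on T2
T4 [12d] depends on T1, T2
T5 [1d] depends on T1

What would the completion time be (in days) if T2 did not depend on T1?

20

With the dependency in place, T1→T2→T3 = 8+2+12 = 22 sets the finish at 22 days.
Without T1→T2, T2's earliest start moves from 8 to 0.
After: T1→T4 = 8+12 = 20 → 20 days.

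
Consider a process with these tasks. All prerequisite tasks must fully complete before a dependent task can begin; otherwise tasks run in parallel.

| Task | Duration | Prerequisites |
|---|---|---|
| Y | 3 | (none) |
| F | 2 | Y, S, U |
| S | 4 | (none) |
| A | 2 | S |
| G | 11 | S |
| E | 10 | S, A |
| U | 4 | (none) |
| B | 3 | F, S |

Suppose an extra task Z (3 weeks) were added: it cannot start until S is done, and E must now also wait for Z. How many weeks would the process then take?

Originally the process takes 16 weeks.
With Z inserted, E now waits for max(S, A, Z).
New critical path: S→Z→E = 4+3+10 = 17 ⇒ 17 weeks.

17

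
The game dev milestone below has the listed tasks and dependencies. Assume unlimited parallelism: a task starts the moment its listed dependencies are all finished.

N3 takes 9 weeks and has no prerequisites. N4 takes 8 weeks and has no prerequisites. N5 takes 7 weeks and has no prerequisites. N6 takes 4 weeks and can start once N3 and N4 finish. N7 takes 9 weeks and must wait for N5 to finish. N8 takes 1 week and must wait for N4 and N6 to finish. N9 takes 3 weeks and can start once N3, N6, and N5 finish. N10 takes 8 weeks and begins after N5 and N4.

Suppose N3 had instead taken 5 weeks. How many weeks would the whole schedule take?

16

As given, the longest chain is N3→N6→N9 = 9+4+3 = 16, so the finish is 16 weeks.
Since N3 is critical, the -4 change carries straight to that chain (now 12 weeks).
Now N4→N10 = 8+8 = 16 is longest, so the finish becomes 16 weeks.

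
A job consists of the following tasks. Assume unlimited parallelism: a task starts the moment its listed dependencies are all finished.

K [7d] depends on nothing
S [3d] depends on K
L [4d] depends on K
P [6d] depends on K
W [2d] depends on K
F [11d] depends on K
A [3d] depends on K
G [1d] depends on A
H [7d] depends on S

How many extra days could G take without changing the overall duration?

7

The longest chain is K→F = 7+11 = 18; overall finish 18 days.
Longest path through G: 11 days (earliest finish 11, latest finish 18).
So G can slip 18 − 11 = 7 days.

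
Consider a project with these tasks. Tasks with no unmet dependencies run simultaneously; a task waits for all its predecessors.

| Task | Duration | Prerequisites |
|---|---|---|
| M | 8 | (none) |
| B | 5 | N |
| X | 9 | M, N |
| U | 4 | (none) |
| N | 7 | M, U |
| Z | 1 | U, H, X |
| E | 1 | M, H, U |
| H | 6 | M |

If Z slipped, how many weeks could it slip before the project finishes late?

M→N→X→Z = 8+7+9+1 = 25 sets the makespan at 25 weeks.
The longest chain containing Z totals 25 weeks.
Float = 25 − 25 = 0.

0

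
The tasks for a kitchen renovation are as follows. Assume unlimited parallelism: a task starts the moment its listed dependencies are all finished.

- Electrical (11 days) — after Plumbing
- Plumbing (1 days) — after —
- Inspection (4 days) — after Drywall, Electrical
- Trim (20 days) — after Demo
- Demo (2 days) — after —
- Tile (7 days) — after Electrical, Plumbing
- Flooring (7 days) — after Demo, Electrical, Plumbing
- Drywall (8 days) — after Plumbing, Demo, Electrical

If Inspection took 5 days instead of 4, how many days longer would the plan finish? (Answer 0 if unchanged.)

1

As given, the longest chain is Plumbing→Electrical→Drywall→Inspection = 1+11+8+4 = 24, so the finish is 24 days.
Inspection lies on that path, so at 5 days the path becomes 25 days.
No other chain overtakes it, so the finish is 25 days.
Change in finish: 25 − 24 = +1 days.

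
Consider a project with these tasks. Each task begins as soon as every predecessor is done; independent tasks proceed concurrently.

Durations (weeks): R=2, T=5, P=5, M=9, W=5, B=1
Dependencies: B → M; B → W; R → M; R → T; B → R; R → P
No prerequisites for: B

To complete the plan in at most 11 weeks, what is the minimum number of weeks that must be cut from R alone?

Current finish: 12 weeks; target: 11.
R is on every critical path, so each week cut from R cuts the finish by one (this holds down to a finish of 11).
Need 12 − 11 = 1 week off R → R becomes 1 week, finish becomes 11.

1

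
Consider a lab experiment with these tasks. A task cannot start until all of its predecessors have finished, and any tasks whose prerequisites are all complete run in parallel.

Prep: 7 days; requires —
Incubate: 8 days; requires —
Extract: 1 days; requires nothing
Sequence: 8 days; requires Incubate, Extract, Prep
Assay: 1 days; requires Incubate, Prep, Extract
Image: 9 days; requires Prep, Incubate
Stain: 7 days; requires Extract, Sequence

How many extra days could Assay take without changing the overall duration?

14

The longest chain is Incubate→Sequence→Stain = 8+8+7 = 23; overall finish 23 days.
Assay finishes as early as 9 and must finish by 23.
Float = 23 − 9 = 14.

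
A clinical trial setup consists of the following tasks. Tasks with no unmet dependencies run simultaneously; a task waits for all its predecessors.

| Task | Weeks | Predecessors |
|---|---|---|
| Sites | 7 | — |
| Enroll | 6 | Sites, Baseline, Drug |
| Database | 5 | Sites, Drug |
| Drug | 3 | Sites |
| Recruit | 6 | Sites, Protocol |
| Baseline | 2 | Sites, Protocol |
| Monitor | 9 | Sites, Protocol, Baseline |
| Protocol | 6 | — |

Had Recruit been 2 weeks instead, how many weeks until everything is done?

Baseline: Sites→Baseline→Monitor = 7+2+9 = 18 → 18 weeks.
Recruit is off the critical path — its longest chain is 13 weeks, giving 5 of slack.
The critical path is still Sites→Baseline→Monitor; finish is now 18 weeks.

18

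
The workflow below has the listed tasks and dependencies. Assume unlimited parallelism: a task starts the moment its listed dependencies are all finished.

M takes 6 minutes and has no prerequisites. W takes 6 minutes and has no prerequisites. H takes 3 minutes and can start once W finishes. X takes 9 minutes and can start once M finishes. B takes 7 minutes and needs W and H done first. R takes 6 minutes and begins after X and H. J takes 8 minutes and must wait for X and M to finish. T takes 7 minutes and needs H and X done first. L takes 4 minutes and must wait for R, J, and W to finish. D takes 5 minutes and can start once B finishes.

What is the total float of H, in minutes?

M→X→J→L = 6+9+8+4 = 27 sets the makespan at 27 minutes.
The longest chain containing H totals 21 minutes.
So H can slip 15 − 9 = 6 minutes.

6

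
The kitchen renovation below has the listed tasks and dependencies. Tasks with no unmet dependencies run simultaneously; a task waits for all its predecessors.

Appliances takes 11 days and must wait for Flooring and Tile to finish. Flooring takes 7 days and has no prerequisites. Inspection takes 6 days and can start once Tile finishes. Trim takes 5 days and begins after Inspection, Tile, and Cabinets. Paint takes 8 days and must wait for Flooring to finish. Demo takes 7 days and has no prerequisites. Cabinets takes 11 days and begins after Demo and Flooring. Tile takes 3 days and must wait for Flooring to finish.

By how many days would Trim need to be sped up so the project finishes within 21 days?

Current finish: 23 days; target: 21.
Trim is on every critical path, so each day cut from Trim cuts the finish by one (this holds down to a finish of 21).
Need 23 − 21 = 2 days off Trim → Trim becomes 3 days, finish becomes 21.

2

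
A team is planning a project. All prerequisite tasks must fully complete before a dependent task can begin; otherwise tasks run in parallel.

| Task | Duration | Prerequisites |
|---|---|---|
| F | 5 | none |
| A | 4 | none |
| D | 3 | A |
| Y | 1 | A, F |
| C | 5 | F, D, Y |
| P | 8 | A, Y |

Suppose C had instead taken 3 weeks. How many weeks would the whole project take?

The binding path is F→Y→P = 5+1+8 = 14; finish at 14 weeks.
C is off the critical path — its longest chain is 12 weeks, giving 2 of slack.
The critical path is still F→Y→P; finish is now 14 weeks.

14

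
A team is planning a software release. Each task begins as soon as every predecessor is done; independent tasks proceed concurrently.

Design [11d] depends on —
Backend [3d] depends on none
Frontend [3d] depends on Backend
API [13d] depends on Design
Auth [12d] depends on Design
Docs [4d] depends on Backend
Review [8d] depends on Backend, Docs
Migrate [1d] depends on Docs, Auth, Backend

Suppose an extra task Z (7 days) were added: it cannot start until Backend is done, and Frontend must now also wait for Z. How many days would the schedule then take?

Originally the schedule takes 24 days.
With Z inserted, Frontend now waits for max(Backend, Z).
New critical path: Design→API = 11+13 = 24 ⇒ 24 days.

24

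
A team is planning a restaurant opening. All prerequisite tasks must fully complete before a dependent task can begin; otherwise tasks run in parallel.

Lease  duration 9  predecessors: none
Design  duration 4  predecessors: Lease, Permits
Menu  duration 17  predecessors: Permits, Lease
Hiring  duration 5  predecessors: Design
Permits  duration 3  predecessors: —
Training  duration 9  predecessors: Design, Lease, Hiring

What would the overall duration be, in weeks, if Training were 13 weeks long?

Critical path before the change: Lease→Design→Hiring→Training = 9+4+5+9 = 27 giving 27 weeks.
Since Training is critical, the +4 change carries straight to that chain (now 31 weeks).
No other chain overtakes it, so the finish is 31 weeks.

31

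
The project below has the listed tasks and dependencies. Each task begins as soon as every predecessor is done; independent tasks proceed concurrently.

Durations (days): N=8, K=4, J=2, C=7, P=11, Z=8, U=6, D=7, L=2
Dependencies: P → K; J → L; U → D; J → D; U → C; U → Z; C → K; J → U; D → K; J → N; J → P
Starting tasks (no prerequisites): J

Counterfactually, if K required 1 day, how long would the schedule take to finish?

The binding path is J→U→D→K = 2+6+7+4 = 19; finish at 19 days.
Since K is critical, the -3 change carries straight to that chain (now 16 days).
That remains the longest chain; total 16 days.

16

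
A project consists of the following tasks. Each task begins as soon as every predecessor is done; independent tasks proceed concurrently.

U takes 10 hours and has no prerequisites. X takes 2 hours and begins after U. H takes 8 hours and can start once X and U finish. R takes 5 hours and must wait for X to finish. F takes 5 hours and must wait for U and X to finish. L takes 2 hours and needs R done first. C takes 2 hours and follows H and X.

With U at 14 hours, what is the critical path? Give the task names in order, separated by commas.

The binding path is U→X→H→C = 10+2+8+2 = 22; finish at 22 hours.
Since U is critical, the +4 change carries straight to that chain (now 26 hours).
No other chain overtakes it, so the finish is 26 hours.

U, X, H, C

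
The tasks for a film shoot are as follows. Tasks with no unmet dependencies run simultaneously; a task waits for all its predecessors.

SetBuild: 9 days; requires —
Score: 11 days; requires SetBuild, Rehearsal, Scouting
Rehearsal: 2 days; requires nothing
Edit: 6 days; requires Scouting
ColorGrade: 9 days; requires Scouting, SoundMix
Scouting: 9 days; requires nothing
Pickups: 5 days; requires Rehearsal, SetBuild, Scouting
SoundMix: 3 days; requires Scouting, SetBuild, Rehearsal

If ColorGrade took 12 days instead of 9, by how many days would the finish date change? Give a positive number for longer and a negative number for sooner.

As given, the longest chain is Scouting→SoundMix→ColorGrade = 9+3+9 = 21, so the finish is 21 days.
ColorGrade is on the critical path; changing it to 12 makes that path 24 days.
No other chain overtakes it, so the finish is 24 days.
Change in finish: 24 − 21 = +3 days.

3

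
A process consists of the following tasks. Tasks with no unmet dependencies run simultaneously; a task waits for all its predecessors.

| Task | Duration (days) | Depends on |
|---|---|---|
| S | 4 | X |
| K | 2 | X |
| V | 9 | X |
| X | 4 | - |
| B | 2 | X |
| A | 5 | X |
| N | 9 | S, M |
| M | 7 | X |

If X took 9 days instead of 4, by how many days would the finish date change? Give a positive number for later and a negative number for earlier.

5

As given, the longest chain is X→M→N = 4+7+9 = 20, so the finish is 20 days.
Since X is critical, the +5 change carries straight to that chain (now 25 days).
That remains the longest chain; total 25 days.
Change in finish: 25 − 20 = +5 days.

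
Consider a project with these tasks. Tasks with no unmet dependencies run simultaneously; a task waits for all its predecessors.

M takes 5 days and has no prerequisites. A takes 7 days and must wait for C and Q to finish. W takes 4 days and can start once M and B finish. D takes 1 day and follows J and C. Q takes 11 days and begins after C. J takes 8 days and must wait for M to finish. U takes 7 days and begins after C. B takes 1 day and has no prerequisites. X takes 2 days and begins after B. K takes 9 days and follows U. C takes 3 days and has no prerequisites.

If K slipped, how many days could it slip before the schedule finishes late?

The longest chain is C→Q→A = 3+11+7 = 21; overall finish 21 days.
The longest chain containing K totals 19 days.
Float = 21 − 19 = 2.

2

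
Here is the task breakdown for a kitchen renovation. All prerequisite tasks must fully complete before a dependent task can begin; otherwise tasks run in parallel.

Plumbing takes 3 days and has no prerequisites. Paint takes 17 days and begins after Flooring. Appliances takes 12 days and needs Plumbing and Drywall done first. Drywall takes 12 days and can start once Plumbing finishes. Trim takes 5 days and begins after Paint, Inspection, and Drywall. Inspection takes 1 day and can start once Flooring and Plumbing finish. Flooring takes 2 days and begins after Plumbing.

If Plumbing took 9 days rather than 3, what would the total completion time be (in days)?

33

Baseline: Plumbing→Drywall→Appliances = 3+12+12 = 27 → 27 days.
Plumbing lies on that path, so at 9 days the path becomes 33 days.
No other chain overtakes it, so the finish is 33 days.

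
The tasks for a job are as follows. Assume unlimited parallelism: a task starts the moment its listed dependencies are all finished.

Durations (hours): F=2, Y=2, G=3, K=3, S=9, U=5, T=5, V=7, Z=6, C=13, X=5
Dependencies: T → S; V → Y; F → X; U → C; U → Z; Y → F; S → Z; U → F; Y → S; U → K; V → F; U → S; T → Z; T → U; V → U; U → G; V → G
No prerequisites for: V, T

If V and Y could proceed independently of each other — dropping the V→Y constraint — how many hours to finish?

27

Before: longest chain V→U→S→Z = 7+5+9+6 = 27, finish 27.
Without V→Y, Y's earliest start moves from 7 to 0.
New critical path: V→U→S→Z = 7+5+9+6 = 27 ⇒ 27 hours.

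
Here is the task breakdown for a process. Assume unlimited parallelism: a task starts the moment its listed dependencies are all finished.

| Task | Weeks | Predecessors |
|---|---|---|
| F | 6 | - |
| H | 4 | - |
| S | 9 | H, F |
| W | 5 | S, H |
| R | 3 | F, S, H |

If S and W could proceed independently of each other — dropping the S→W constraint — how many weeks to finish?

With the dependency in place, F→S→W = 6+9+5 = 20 sets the finish at 20 weeks.
Without S→W, W's earliest start moves from 15 to 4.
New critical path: F→S→R = 6+9+3 = 18 ⇒ 18 weeks.

18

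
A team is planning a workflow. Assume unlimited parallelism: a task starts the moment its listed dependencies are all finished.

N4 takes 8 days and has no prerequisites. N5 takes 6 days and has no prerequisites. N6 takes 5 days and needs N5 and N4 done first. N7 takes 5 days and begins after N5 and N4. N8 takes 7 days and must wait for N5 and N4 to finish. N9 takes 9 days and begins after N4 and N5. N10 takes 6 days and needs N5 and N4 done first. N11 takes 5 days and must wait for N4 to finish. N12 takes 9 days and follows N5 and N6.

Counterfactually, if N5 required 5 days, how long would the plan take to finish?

22

Actual critical path: N4→N6→N12 = 8+5+9 = 22 ⇒ 22 days.
N5 is off the critical path — its longest chain is 20 days, giving 2 of slack.
That remains the longest chain; total 22 days.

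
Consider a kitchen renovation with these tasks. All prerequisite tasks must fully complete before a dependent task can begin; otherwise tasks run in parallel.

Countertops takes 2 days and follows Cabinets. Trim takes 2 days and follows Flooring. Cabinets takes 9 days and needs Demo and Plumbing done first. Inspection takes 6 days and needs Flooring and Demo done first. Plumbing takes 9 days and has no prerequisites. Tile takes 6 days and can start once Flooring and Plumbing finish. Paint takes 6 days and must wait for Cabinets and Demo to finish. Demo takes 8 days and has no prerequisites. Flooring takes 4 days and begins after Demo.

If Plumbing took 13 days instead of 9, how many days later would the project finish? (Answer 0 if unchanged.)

Critical path before the change: Plumbing→Cabinets→Paint = 9+9+6 = 24 giving 24 days.
Plumbing lies on that path, so at 13 days the path becomes 28 days.
The critical path is still Plumbing→Cabinets→Paint; finish is now 28 days.
Change in finish: 28 − 24 = +4 days.

4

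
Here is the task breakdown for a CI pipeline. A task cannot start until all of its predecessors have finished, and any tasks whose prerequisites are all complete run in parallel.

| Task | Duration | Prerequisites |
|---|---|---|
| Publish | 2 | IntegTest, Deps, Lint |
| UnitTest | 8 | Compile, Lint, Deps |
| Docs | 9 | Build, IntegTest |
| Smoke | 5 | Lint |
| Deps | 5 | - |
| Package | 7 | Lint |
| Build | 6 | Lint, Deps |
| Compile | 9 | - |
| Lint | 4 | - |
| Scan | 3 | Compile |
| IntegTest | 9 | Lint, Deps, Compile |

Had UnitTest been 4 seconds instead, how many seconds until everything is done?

27

As given, the longest chain is Compile→IntegTest→Docs = 9+9+9 = 27, so the finish is 27 seconds.
The longest path through UnitTest is only 17 seconds, so UnitTest has float 10.
That remains the longest chain; total 27 seconds.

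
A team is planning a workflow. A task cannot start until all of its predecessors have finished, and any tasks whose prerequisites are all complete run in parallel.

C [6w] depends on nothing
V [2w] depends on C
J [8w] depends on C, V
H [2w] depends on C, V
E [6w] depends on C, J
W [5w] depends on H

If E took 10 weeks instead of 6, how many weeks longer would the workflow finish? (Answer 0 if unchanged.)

Actual critical path: C→V→J→E = 6+2+8+6 = 22 ⇒ 22 weeks.
E is on the critical path; changing it to 10 makes that path 26 weeks.
The critical path is still C→V→J→E; finish is now 26 weeks.
Change in finish: 26 − 22 = +4 weeks.

4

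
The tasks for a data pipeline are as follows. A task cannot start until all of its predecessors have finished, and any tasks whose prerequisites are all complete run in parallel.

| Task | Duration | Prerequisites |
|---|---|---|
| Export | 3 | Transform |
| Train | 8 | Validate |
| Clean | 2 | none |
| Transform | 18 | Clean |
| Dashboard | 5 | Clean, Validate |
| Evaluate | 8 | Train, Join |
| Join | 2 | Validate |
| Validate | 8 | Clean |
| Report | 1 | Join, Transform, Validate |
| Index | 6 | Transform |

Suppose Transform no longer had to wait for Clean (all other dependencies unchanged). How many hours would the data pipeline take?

26

Before: longest chain Clean→Validate→Train→Evaluate = 2+8+8+8 = 26, finish 26.
Without Clean→Transform, Transform's earliest start moves from 2 to 0.
New critical path: Clean→Validate→Train→Evaluate = 2+8+8+8 = 26 ⇒ 26 hours.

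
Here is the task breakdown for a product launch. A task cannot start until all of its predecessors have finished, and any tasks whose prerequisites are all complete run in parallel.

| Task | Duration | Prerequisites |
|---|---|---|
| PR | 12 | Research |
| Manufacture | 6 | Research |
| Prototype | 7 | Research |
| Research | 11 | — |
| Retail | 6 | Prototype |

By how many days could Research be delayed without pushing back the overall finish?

Research→Prototype→Retail = 11+7+6 = 24 sets the makespan at 24 days.
Longest path through Research: 24 days (earliest finish 11, latest finish 11).
So Research can slip 11 − 11 = 0 days.

0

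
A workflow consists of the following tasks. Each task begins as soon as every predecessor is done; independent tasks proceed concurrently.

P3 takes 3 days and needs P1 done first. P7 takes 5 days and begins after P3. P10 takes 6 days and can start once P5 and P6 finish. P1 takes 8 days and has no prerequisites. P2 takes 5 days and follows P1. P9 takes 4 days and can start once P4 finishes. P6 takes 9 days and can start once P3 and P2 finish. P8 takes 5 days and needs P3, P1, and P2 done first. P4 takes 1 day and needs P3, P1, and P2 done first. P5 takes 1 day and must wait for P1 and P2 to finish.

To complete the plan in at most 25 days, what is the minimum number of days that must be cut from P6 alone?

Current finish: 28 days; target: 25.
P6 is on every critical path, so each day cut from P6 cuts the finish by one (this holds down to a finish of 20).
Need 28 − 25 = 3 days off P6 → P6 becomes 6 days, finish becomes 25.

3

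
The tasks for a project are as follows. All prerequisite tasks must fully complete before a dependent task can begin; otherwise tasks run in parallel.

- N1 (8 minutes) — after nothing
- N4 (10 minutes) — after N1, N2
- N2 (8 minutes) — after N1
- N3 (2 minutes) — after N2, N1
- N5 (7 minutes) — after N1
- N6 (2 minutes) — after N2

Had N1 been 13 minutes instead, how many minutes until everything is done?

The binding path is N1→N2→N4 = 8+8+10 = 26; finish at 26 minutes.
N1 is on the critical path; changing it to 13 makes that path 31 minutes.
The critical path is still N1→N2→N4; finish is now 31 minutes.

31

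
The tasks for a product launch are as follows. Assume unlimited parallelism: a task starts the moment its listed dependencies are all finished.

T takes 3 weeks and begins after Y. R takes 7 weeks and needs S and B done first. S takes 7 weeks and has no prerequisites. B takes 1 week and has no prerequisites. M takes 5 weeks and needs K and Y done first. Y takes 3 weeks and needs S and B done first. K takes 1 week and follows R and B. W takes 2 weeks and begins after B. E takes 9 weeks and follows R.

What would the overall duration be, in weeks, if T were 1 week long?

The binding path is S→R→E = 7+7+9 = 23; finish at 23 weeks.
The longest path through T is only 13 weeks, so T has float 10.
That remains the longest chain; total 23 weeks.

23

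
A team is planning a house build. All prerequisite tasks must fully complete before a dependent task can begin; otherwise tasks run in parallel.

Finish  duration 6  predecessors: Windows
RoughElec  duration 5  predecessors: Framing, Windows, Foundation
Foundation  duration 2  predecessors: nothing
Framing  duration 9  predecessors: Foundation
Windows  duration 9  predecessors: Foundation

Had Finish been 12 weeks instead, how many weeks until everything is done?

As given, the longest chain is Foundation→Windows→Finish = 2+9+6 = 17, so the finish is 17 weeks.
Since Finish is critical, the +6 change carries straight to that chain (now 23 weeks).
The critical path is still Foundation→Windows→Finish; finish is now 23 weeks.

23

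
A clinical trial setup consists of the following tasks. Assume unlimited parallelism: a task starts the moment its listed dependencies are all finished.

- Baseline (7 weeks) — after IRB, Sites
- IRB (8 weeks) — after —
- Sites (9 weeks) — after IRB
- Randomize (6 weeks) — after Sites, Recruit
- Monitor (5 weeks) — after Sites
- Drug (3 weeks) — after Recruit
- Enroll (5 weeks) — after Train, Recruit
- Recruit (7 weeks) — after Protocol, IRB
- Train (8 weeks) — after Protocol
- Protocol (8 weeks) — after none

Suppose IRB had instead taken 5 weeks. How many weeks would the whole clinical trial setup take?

21

Baseline: IRB→Sites→Baseline = 8+9+7 = 24 → 24 weeks.
Since IRB is critical, the -3 change carries straight to that chain (now 21 weeks).
Now Protocol→Recruit→Randomize = 8+7+6 = 21 is longest, so the finish becomes 21 weeks.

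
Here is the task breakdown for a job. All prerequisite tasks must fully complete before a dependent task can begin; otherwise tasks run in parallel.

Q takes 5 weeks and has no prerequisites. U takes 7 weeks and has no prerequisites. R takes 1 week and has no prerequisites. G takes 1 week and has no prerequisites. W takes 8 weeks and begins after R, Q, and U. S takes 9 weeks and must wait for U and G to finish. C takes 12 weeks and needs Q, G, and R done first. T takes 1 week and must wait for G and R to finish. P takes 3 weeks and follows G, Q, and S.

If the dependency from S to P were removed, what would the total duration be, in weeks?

17

Original critical path: U→S→P = 7+9+3 = 19 ⇒ 19 weeks.
Without S→P, P's earliest start moves from 16 to 5.
After: Q→C = 5+12 = 17 → 17 weeks.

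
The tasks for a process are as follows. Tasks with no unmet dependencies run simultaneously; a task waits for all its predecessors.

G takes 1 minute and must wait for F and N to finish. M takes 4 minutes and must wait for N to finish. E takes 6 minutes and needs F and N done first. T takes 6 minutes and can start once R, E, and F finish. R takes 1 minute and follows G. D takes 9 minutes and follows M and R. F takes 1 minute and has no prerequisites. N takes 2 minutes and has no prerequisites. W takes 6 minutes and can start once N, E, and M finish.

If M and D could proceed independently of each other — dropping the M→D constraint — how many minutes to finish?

14

With the dependency in place, N→M→D = 2+4+9 = 15 sets the finish at 15 minutes.
Without M→D, D's earliest start moves from 6 to 4.
After: N→E→W = 2+6+6 = 14 → 14 minutes.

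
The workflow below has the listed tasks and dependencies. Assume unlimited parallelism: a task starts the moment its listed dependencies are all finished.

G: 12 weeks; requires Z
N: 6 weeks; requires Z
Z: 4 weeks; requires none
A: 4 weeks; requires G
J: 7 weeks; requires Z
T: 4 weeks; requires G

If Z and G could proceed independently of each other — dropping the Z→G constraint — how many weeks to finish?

With the dependency in place, Z→G→T = 4+12+4 = 20 sets the finish at 20 weeks.
Without Z→G, G's earliest start moves from 4 to 0.
After: G→T = 12+4 = 16 → 16 weeks.

16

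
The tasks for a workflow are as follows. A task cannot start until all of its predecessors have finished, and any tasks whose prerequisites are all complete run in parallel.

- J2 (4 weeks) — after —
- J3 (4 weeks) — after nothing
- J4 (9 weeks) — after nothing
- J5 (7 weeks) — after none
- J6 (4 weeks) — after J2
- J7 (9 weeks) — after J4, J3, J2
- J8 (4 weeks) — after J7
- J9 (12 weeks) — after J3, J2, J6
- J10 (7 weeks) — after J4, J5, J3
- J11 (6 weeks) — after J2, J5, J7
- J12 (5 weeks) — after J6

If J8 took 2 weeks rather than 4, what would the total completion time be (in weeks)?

24

As given, the longest chain is J4→J7→J11 = 9+9+6 = 24, so the finish is 24 weeks.
J8 is off the critical path — its longest chain is 22 weeks, giving 2 of slack.
That remains the longest chain; total 24 weeks.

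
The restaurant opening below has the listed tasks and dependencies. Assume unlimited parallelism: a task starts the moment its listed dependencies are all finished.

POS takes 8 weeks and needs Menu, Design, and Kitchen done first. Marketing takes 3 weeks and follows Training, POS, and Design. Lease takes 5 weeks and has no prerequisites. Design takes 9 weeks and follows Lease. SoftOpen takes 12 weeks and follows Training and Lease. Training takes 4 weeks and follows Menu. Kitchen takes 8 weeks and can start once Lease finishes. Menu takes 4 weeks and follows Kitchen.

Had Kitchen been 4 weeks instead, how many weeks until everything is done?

Baseline: Lease→Kitchen→Menu→Training→SoftOpen = 5+8+4+4+12 = 33 → 33 weeks.
Since Kitchen is critical, the -4 change carries straight to that chain (now 29 weeks).
No other chain overtakes it, so the finish is 29 weeks.

29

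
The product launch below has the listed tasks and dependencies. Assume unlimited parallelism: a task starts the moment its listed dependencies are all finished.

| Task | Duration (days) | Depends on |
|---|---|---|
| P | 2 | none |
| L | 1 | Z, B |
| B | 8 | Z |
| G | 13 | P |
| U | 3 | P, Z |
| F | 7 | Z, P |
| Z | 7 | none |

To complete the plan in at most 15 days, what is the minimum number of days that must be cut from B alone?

1

Current finish: 16 days; target: 15.
B is on every critical path, so each day cut from B cuts the finish by one (this holds down to a finish of 15).
Need 16 − 15 = 1 day off B → B becomes 7 days, finish becomes 15.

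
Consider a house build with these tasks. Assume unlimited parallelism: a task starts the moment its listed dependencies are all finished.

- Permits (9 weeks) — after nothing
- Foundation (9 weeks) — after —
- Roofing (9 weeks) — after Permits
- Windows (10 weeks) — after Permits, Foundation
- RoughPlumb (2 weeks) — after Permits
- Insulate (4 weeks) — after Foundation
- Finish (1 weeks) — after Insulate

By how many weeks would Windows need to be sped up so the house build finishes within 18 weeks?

1

Current finish: 19 weeks; target: 18.
Windows is on every critical path, so each week cut from Windows cuts the finish by one (this holds down to a finish of 18).
Need 19 − 18 = 1 week off Windows → Windows becomes 9 weeks, finish becomes 18.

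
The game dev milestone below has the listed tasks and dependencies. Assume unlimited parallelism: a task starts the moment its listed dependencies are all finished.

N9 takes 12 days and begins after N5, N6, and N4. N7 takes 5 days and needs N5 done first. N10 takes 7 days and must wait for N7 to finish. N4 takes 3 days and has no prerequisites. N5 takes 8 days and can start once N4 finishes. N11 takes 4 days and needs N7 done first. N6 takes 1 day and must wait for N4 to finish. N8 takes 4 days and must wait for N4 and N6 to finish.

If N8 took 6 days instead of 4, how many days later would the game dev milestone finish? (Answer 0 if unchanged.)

0

Actual critical path: N4→N5→N7→N10 = 3+8+5+7 = 23 ⇒ 23 days.
The longest path through N8 is only 8 days, so N8 has float 15.
That remains the longest chain; total 23 days.
Change in finish: 23 − 23 = +0 days.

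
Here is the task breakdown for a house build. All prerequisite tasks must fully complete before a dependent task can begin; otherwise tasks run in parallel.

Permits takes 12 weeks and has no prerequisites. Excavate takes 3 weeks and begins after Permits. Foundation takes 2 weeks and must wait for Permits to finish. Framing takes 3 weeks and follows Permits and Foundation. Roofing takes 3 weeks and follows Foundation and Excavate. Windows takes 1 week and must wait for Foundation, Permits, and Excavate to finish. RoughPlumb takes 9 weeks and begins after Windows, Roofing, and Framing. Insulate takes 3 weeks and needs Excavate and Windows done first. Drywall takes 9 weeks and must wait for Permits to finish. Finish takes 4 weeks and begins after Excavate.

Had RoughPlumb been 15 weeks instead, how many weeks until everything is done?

33

As given, the longest chain is Permits→Excavate→Roofing→RoughPlumb = 12+3+3+9 = 27, so the finish is 27 weeks.
RoughPlumb lies on that path, so at 15 weeks the path becomes 33 weeks.
That remains the longest chain; total 33 weeks.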